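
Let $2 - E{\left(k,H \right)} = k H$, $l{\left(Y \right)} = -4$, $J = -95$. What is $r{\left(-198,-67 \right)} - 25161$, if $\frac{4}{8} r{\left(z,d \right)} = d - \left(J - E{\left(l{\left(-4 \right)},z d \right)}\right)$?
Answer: $81027$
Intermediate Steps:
$E{\left(k,H \right)} = 2 - H k$ ($E{\left(k,H \right)} = 2 - k H = 2 - H k$)
$r{\left(z,d \right)} = 194 + 2 d + 8 d z$ ($r{\left(z,d \right)} = 2 \left(d - \left(-97 + z d \left(-4\right)\right)\right) = 2 \left(d + \left(\left(2 - d z \left(-4\right)\right) + 95\right)\right) = 2 \left(d + \left(\left(2 + 4 d z\right) + 95\right)\right) = 2 \left(d + \left(97 + 4 d z\right)\right) = 2 \left(97 + d + 4 d z\right) = 194 + 2 d + 8 d z$)
$r{\left(-198,-67 \right)} - 25161 = \left(194 + 2 \left(-67\right) + 8 \left(-67\right) \left(-198\right)\right) - 25161 = \left(194 - 134 + 106128\right) - 25161 = 106188 - 25161 = 81027$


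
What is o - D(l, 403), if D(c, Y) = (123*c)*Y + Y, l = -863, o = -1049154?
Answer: 41728490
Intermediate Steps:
D(c, Y) = Y + 123*Y*c (D(c, Y) = 123*Y*c + Y = Y + 123*Y*c)
o - D(l, 403) = -1049154 - 403*(1 + 123*(-863)) = -1049154 - 403*(1 - 106149) = -1049154 - 403*(-106148) = -1049154 - 1*(-42777644) = -1049154 + 42777644 = 41728490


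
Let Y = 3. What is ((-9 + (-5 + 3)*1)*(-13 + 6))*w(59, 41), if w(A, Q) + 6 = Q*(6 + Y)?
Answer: 27951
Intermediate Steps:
w(A, Q) = -6 + 9*Q (w(A, Q) = -6 + Q*(6 + 3) = -6 + Q*9 = -6 + 9*Q)
((-9 + (-5 + 3)*1)*(-13 + 6))*w(59, 41) = ((-9 + (-5 + 3)*1)*(-13 + 6))*(-6 + 9*41) = ((-9 - 2*1)*(-7))*(-6 + 369) = ((-9 - 2)*(-7))*363 = -11*(-7)*363 = 77*363 = 27951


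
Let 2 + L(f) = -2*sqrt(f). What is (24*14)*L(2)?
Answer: -672 - 672*sqrt(2) ≈ -1622.4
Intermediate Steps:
L(f) = -2 - 2*sqrt(f)
(24*14)*L(2) = (24*14)*(-2 - 2*sqrt(2)) = 336*(-2 - 2*sqrt(2)) = -672 - 672*sqrt(2)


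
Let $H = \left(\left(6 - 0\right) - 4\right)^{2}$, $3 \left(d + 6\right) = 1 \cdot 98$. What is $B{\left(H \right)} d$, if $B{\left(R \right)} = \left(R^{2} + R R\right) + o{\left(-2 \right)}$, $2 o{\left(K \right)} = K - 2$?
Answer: $800$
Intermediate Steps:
$d = \frac{80}{3}$ ($d = -6 + \frac{1 \cdot 98}{3} = -6 + \frac{1}{3} \cdot 98 = -6 + \frac{98}{3} = \frac{80}{3} \approx 26.667$)
$o{\left(K \right)} = -1 + \frac{K}{2}$ ($o{\left(K \right)} = \frac{K - 2}{2} = \frac{-2 + K}{2} = -1 + \frac{K}{2}$)
$H = 4$ ($H = \left(\left(6 + 0\right) - 4\right)^{2} = \left(6 - 4\right)^{2} = 2^{2} = 4$)
$B{\left(R \right)} = -2 + 2 R^{2}$ ($B{\left(R \right)} = \left(R^{2} + R R\right) + \left(-1 + \frac{1}{2} \left(-2\right)\right) = \left(R^{2} + R^{2}\right) - 2 = 2 R^{2} - 2 = -2 + 2 R^{2}$)
$B{\left(H \right)} d = \left(-2 + 2 \cdot 4^{2}\right) \frac{80}{3} = \left(-2 + 2 \cdot 16\right) \frac{80}{3} = \left(-2 + 32\right) \frac{80}{3} = 30 \cdot \frac{80}{3} = 800$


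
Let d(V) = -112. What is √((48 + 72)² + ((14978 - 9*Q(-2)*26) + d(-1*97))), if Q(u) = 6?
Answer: √27862 ≈ 166.92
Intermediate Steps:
√((48 + 72)² + ((14978 - 9*Q(-2)*26) + d(-1*97))) = √((48 + 72)² + ((14978 - 9*6*26) - 112)) = √(120² + ((14978 - 54*26) - 112)) = √(14400 + ((14978 - 1404) - 112)) = √(14400 + (13574 - 112)) = √(14400 + 13462) = √27862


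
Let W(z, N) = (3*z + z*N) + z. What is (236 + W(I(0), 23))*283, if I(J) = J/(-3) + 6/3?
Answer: 82070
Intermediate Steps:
I(J) = 2 - J/3 (I(J) = J*(-⅓) + 6*(⅓) = -J/3 + 2 = 2 - J/3)
W(z, N) = 4*z + N*z (W(z, N) = (3*z + N*z) + z = 4*z + N*z)
(236 + W(I(0), 23))*283 = (236 + (2 - ⅓*0)*(4 + 23))*283 = (236 + (2 + 0)*27)*283 = (236 + 2*27)*283 = (236 + 54)*283 = 290*283 = 82070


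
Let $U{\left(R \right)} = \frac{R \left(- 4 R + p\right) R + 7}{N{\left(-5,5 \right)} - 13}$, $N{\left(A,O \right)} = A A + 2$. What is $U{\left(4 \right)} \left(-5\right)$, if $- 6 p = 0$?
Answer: $\frac{1245}{14} \approx 88.929$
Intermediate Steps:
$p = 0$ ($p = \left(- \frac{1}{6}\right) 0 = 0$)
$N{\left(A,O \right)} = 2 + A^{2}$ ($N{\left(A,O \right)} = A^{2} + 2 = 2 + A^{2}$)
$U{\left(R \right)} = \frac{1}{2} - \frac{2 R^{3}}{7}$ ($U{\left(R \right)} = \frac{R \left(- 4 R + 0\right) R + 7}{\left(2 + \left(-5\right)^{2}\right) - 13} = \frac{R \left(- 4 R\right) R + 7}{\left(2 + 25\right) - 13} = \frac{- 4 R^{2} R + 7}{27 - 13} = \frac{- 4 R^{3} + 7}{14} = \left(7 - 4 R^{3}\right) \frac{1}{14} = \frac{1}{2} - \frac{2 R^{3}}{7}$)
$U{\left(4 \right)} \left(-5\right) = \left(\frac{1}{2} - \frac{2 \cdot 4^{3}}{7}\right) \left(-5\right) = \left(\frac{1}{2} - \frac{128}{7}\right) \left(-5\right) = \left(- \frac{249}{14}\right) \left(-5\right) = \frac{1245}{14}$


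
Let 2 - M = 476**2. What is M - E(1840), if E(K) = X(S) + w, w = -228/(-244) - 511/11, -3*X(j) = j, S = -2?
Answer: -456003172/2013 ≈ -2.2653e+5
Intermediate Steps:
X(j) = -j/3
w = -30544/671 (w = -228*(-1/244) - 511*1/11 = 57/61 - 511/11 = -30544/671 ≈ -45.520)
E(K) = -90290/2013 (E(K) = -1/3*(-2) - 30544/671 = 2/3 - 30544/671 = -90290/2013)
M = -226574 (M = 2 - 1*476**2 = 2 - 1*226576 = 2 - 226576 = -226574)
M - E(1840) = -226574 - 1*(-90290/2013) = -226574 + 90290/2013 = -456003172/2013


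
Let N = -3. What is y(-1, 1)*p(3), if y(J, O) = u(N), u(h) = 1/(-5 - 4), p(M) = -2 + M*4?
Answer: -10/9 ≈ -1.1111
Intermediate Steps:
p(M) = -2 + 4*M
u(h) = -⅑ (u(h) = 1/(-9) = -⅑)
y(J, O) = -⅑
y(-1, 1)*p(3) = -(-2 + 4*3)/9 = -(-2 + 12)/9 = -⅑*10 = -10/9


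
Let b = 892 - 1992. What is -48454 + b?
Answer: -49554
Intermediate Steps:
b = -1100
-48454 + b = -48454 - 1100 = -49554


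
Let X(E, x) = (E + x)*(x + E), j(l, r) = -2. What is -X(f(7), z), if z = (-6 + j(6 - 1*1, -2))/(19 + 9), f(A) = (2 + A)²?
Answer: -319225/49 ≈ -6514.8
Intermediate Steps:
z = -2/7 (z = (-6 - 2)/(19 + 9) = -8/28 = -8*1/28 = -2/7 ≈ -0.28571)
X(E, x) = (E + x)² (X(E, x) = (E + x)*(E + x) = (E + x)²)
-X(f(7), z) = -((2 + 7)² - 2/7)² = -(9² - 2/7)² = -(81 - 2/7)² = -(565/7)² = -1*319225/49 = -319225/49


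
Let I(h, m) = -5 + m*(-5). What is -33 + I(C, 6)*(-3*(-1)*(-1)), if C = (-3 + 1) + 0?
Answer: 72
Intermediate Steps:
C = -2 (C = -2 + 0 = -2)
I(h, m) = -5 - 5*m
-33 + I(C, 6)*(-3*(-1)*(-1)) = -33 + (-5 - 5*6)*(-3*(-1)*(-1)) = -33 + (-5 - 30)*(3*(-1)) = -33 - 35*(-3) = -33 + 105 = 72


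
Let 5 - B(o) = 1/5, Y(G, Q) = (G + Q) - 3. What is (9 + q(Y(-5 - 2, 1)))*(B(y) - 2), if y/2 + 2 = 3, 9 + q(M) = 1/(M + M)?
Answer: -7/45 ≈ -0.15556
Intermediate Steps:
Y(G, Q) = -3 + G + Q
q(M) = -9 + 1/(2*M) (q(M) = -9 + 1/(M + M) = -9 + 1/(2*M))
y = 2 (y = -4 + 2*3 = -4 + 6 = 2)
B(o) = 24/5 (B(o) = 5 - 1/5 = 24/5)
(9 + q(Y(-5 - 2, 1)))*(B(y) - 2) = (9 + (-9 + 1/(2*(-3 + (-5 - 2) + 1))))*(24/5 - 2) = (9 + (-9 + 1/(2*(-3 - 7 + 1))))*(14/5) = (9 + (-9 + (1/2)/(-9)))*(14/5) = (9 + (-9 + (1/2)*(-1/9)))*(14/5) = (9 + (-9 - 1/18))*(14/5) = (9 - 163/18)*(14/5) = -1/18*14/5 = -7/45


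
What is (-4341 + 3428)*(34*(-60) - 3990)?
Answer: 5505390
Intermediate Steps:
(-4341 + 3428)*(34*(-60) - 3990) = -913*(-2040 - 3990) = -913*(-6030) = 5505390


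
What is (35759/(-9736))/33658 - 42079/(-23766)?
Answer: 6894099048179/3893991224304 ≈ 1.7704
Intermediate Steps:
(35759/(-9736))/33658 - 42079/(-23766) = (35759*(-1/9736))*(1/33658) - 42079*(-1/23766) = -35759/9736*1/33658 + 42079/23766 = -35759/327694288 + 42079/23766 = 6894099048179/3893991224304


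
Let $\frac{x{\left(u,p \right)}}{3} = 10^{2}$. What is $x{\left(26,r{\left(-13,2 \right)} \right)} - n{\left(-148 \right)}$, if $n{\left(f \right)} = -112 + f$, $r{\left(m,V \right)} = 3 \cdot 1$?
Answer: $560$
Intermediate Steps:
$r{\left(m,V \right)} = 3$
$x{\left(u,p \right)} = 300$ ($x{\left(u,p \right)} = 3 \cdot 10^{2} = 3 \cdot 100 = 300$)
$x{\left(26,r{\left(-13,2 \right)} \right)} - n{\left(-148 \right)} = 300 - \left(-112 - 148\right) = 300 - -260 = 300 + 260 = 560$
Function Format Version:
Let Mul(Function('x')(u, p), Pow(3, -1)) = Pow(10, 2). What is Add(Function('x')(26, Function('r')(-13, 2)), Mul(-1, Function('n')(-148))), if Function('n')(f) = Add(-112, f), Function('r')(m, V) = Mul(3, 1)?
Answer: 560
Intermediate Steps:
Function('r')(m, V) = 3
Function('x')(u, p) = 300 (Function('x')(u, p) = Mul(3, Pow(10, 2)) = Mul(3, 100) = 300)
Add(Function('x')(26, Function('r')(-13, 2)), Mul(-1, Function('n')(-148))) = Add(300, Mul(-1, Add(-112, -148))) = Add(300, Mul(-1, -260)) = Add(300, 260) = 560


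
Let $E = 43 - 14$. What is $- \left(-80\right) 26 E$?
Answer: $60320$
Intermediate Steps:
$E = 29$ ($E = 43 - 14 = 29$)
$- \left(-80\right) 26 E = - \left(-80\right) 26 \cdot 29 = - \left(-2080\right) 29 = \left(-1\right) \left(-60320\right) = 60320$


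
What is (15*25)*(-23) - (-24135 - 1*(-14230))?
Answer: 1280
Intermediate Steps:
(15*25)*(-23) - (-24135 - 1*(-14230)) = 375*(-23) - (-24135 + 14230) = -8625 - 1*(-9905) = -8625 + 9905 = 1280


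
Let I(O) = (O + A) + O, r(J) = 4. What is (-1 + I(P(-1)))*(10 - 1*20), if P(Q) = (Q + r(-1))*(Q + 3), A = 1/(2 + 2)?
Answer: -225/2 ≈ -112.50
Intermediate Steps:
A = 1/4 ≈ 0.25000
P(Q) = (3 + Q)*(4 + Q) (P(Q) = (Q + 4)*(Q + 3) = (4 + Q)*(3 + Q) = (3 + Q)*(4 + Q))
I(O) = 1/4 + 2*O (I(O) = (O + 1/4) + O = (1/4 + O) + O = 1/4 + 2*O)
(-1 + I(P(-1)))*(10 - 1*20) = (-1 + (1/4 + 2*(12 + (-1)**2 + 7*(-1))))*(10 - 1*20) = (-1 + (1/4 + 2*(12 + 1 - 7)))*(10 - 20) = (-1 + (1/4 + 2*6))*(-10) = (-1 + (1/4 + 12))*(-10) = (-1 + 49/4)*(-10) = (45/4)*(-10) = -225/2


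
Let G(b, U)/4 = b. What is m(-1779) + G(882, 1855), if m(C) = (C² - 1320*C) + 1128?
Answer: 5517777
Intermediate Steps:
G(b, U) = 4*b
m(C) = 1128 + C² - 1320*C
m(-1779) + G(882, 1855) = (1128 + (-1779)² - 1320*(-1779)) + 4*882 = (1128 + 3164841 + 2348280) + 3528 = 5514249 + 3528 = 5517777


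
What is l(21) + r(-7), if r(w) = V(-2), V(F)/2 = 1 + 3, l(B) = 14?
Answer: 22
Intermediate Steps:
V(F) = 8 (V(F) = 2*(1 + 3) = 2*4 = 8)
r(w) = 8
l(21) + r(-7) = 14 + 8 = 22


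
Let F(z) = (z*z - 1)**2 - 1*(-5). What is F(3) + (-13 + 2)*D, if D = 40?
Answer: -371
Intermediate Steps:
F(z) = 5 + (-1 + z**2)**2 (F(z) = (z**2 - 1)**2 + 5 = (-1 + z**2)**2 + 5 = 5 + (-1 + z**2)**2)
F(3) + (-13 + 2)*D = (5 + (-1 + 3**2)**2) + (-13 + 2)*40 = (5 + (-1 + 9)**2) - 11*40 = (5 + 8**2) - 440 = (5 + 64) - 440 = 69 - 440 = -371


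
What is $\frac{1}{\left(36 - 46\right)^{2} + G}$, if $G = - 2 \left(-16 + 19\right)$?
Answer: $\frac{1}{94} \approx 0.010638$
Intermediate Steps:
$G = -6$ ($G = \left(-2\right) 3 = -6$)
$\frac{1}{\left(36 - 46\right)^{2} + G} = \frac{1}{\left(36 - 46\right)^{2} - 6} = \frac{1}{\left(-10\right)^{2} - 6} = \frac{1}{100 - 6} = \frac{1}{94}$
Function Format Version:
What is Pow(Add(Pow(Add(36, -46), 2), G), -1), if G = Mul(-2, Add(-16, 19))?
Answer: Rational(1, 94) ≈ 0.010638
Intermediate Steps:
G = -6 (G = Mul(-2, 3) = -6)
Pow(Add(Pow(Add(36, -46), 2), G), -1) = Pow(Add(Pow(Add(36, -46), 2), -6), -1) = Pow(Add(Pow(-10, 2), -6), -1) = Pow(Add(100, -6), -1) = Pow(94, -1) = Rational(1, 94)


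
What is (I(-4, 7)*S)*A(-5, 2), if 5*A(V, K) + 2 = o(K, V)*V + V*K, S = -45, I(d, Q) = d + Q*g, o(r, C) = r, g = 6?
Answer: 7524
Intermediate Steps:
I(d, Q) = d + 6*Q (I(d, Q) = d + Q*6 = d + 6*Q)
A(V, K) = -2/5 + 2*K*V/5 (A(V, K) = -2/5 + (K*V + V*K)/5 = -2/5 + (K*V + K*V)/5 = -2/5 + (2*K*V)/5 = -2/5 + 2*K*V/5)
(I(-4, 7)*S)*A(-5, 2) = ((-4 + 6*7)*(-45))*(-2/5 + (2/5)*2*(-5)) = ((-4 + 42)*(-45))*(-2/5 - 4) = (38*(-45))*(-22/5) = -1710*(-22/5) = 7524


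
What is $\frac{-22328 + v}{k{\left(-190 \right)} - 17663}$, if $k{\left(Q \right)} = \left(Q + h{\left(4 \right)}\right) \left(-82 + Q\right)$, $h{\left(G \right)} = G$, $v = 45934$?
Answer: $\frac{23606}{32929} \approx 0.71688$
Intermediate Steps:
$k{\left(Q \right)} = \left(-82 + Q\right) \left(4 + Q\right)$ ($k{\left(Q \right)} = \left(Q + 4\right) \left(-82 + Q\right) = \left(4 + Q\right) \left(-82 + Q\right) = \left(-82 + Q\right) \left(4 + Q\right)$)
$\frac{-22328 + v}{k{\left(-190 \right)} - 17663} = \frac{-22328 + 45934}{\left(-328 + \left(-190\right)^{2} - -14820\right) - 17663} = \frac{23606}{\left(-328 + 36100 + 14820\right) - 17663} = \frac{23606}{50592 - 17663} = \frac{23606}{32929}$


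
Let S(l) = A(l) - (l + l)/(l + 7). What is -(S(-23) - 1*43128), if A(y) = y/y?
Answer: 345039/8 ≈ 43130.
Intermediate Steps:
A(y) = 1
S(l) = 1 - 2*l/(7 + l) (S(l) = 1 - (l + l)/(l + 7) = 1 - 2*l/(7 + l))
-(S(-23) - 1*43128) = -((7 - 1*(-23))/(7 - 23) - 1*43128) = -((7 + 23)/(-16) - 43128) = -(-1/16*30 - 43128) = -(-15/8 - 43128) = -1*(-345039/8) = 345039/8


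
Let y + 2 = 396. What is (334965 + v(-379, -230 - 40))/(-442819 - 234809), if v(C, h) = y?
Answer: -335359/677628 ≈ -0.49490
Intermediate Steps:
y = 394 (y = -2 + 396 = 394)
v(C, h) = 394
(334965 + v(-379, -230 - 40))/(-442819 - 234809) = (334965 + 394)/(-442819 - 234809) = 335359/(-677628) = 335359*(-1/677628) = -335359/677628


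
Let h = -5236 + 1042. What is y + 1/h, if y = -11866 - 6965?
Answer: -78977215/4194 ≈ -18831.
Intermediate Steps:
y = -18831
h = -4194
y + 1/h = -18831 + 1/(-4194) = -18831 - 1/4194 = -78977215/4194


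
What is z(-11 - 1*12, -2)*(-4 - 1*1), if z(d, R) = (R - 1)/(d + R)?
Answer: -⅗ ≈ -0.60000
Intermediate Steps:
z(d, R) = (-1 + R)/(R + d)
z(-11 - 1*12, -2)*(-4 - 1*1) = ((-1 - 2)/(-2 + (-11 - 1*12)))*(-4 - 1*1) = (-3/(-2 + (-11 - 12)))*(-4 - 1) = (-3/(-2 - 23))*(-5) = (-3/(-25))*(-5) = -1/25*(-3)*(-5) = (3/25)*(-5) = -⅗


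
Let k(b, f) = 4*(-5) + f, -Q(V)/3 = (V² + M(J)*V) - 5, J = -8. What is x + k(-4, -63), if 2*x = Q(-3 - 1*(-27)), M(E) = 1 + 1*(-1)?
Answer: -1879/2 ≈ -939.50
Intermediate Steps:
M(E) = 0 (M(E) = 1 - 1 = 0)
Q(V) = 15 - 3*V² (Q(V) = -3*((V² + 0*V) - 5) = -3*((V² + 0) - 5) = -3*(V² - 5) = -3*(-5 + V²) = 15 - 3*V²)
k(b, f) = -20 + f
x = -1713/2 (x = (15 - 3*(-3 - 1*(-27))²)/2 = (15 - 3*(-3 + 27)²)/2 = (15 - 3*24²)/2 = (15 - 3*576)/2 = (15 - 1728)/2 = (½)*(-1713) = -1713/2 ≈ -856.50)
x + k(-4, -63) = -1713/2 + (-20 - 63) = -1713/2 - 83 = -1879/2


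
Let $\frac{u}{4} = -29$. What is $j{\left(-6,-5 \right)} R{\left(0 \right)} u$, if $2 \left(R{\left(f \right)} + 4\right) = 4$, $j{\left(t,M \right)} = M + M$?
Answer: $-2320$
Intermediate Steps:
$u = -116$ ($u = 4 \left(-29\right) = -116$)
$j{\left(t,M \right)} = 2 M$
$R{\left(f \right)} = -2$ ($R{\left(f \right)} = -4 + \frac{1}{2} \cdot 4 = -4 + 2 = -2$)
$j{\left(-6,-5 \right)} R{\left(0 \right)} u = 2 \left(-5\right) \left(-2\right) \left(-116\right) = \left(-10\right) \left(-2\right) \left(-116\right) = 20 \left(-116\right) = -2320$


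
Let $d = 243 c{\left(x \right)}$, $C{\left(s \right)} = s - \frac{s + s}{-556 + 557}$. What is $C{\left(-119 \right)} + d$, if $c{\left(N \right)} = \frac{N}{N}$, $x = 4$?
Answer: $362$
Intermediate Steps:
$C{\left(s \right)} = - s$ ($C{\left(s \right)} = s - \frac{2 s}{1} = s - 2 s 1 = s - 2 s = - s$)
$c{\left(N \right)} = 1$
$d = 243$ ($d = 243 \cdot 1 = 243$)
$C{\left(-119 \right)} + d = \left(-1\right) \left(-119\right) + 243 = 119 + 243 = 362$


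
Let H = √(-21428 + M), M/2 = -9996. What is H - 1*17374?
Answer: -17374 + 2*I*√10355 ≈ -17374.0 + 203.52*I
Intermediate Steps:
M = -19992 (M = 2*(-9996) = -19992)
H = 2*I*√10355 (H = √(-21428 - 19992) = √(-41420) = 2*I*√10355 ≈ 203.52*I)
H - 1*17374 = 2*I*√10355 - 1*17374 = 2*I*√10355 - 17374 = -17374 + 2*I*√10355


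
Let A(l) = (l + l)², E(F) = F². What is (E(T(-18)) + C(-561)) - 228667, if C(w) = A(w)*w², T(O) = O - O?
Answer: 396197002697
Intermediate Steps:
T(O) = 0
A(l) = 4*l² (A(l) = (2*l)² = 4*l²)
C(w) = 4*w⁴ (C(w) = (4*w²)*w² = 4*w⁴)
(E(T(-18)) + C(-561)) - 228667 = (0² + 4*(-561)⁴) - 228667 = (0 + 4*99049307841) - 228667 = (0 + 396197231364) - 228667 = 396197231364 - 228667 = 396197002697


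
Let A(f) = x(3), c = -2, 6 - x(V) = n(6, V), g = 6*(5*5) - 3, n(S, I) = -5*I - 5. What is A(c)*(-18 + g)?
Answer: 3354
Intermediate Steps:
n(S, I) = -5 - 5*I
g = 147 (g = 6*25 - 3 = 150 - 3 = 147)
x(V) = 11 + 5*V (x(V) = 6 - (-5 - 5*V) = 6 + (5 + 5*V) = 11 + 5*V)
A(f) = 26 (A(f) = 11 + 5*3 = 11 + 15 = 26)
A(c)*(-18 + g) = 26*(-18 + 147) = 26*129 = 3354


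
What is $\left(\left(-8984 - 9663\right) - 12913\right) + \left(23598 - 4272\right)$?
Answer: $-12234$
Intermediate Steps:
$\left(\left(-8984 - 9663\right) - 12913\right) + \left(23598 - 4272\right) = \left(\left(-8984 - 9663\right) - 12913\right) + 19326 = \left(-18647 - 12913\right) + 19326 = -31560 + 19326 = -12234$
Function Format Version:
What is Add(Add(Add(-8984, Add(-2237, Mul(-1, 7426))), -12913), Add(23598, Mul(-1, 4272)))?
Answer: -12234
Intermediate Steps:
Add(Add(Add(-8984, Add(-2237, Mul(-1, 7426))), -12913), Add(23598, Mul(-1, 4272))) = Add(Add(Add(-8984, Add(-2237, -7426)), -12913), Add(23598, -4272)) = Add(Add(Add(-8984, -9663), -12913), 19326) = Add(Add(-18647, -12913), 19326) = Add(-31560, 19326) = -12234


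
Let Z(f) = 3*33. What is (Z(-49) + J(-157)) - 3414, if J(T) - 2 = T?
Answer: -3470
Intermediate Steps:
J(T) = 2 + T
Z(f) = 99
(Z(-49) + J(-157)) - 3414 = (99 + (2 - 157)) - 3414 = (99 - 155) - 3414 = -56 - 3414 = -3470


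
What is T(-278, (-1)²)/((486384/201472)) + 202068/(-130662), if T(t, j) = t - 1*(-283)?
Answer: 115767466/220666341 ≈ 0.52463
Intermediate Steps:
T(t, j) = 283 + t (T(t, j) = t + 283 = 283 + t)
T(-278, (-1)²)/((486384/201472)) + 202068/(-130662) = (283 - 278)/((486384/201472)) + 202068/(-130662) = 5/((486384*(1/201472))) + 202068*(-1/130662) = 5/(30399/12592) - 11226/7259 = 5*(12592/30399) - 11226/7259 = 62960/30399 - 11226/7259 = 115767466/220666341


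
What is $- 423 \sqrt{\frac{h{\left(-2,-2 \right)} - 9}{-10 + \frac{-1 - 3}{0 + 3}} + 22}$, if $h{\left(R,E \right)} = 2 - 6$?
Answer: $- \frac{423 \sqrt{26758}}{34} \approx -2035.1$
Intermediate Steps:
$h{\left(R,E \right)} = -4$ ($h{\left(R,E \right)} = 2 - 6 = -4$)
$- 423 \sqrt{\frac{h{\left(-2,-2 \right)} - 9}{-10 + \frac{-1 - 3}{0 + 3}} + 22} = - 423 \sqrt{\frac{-4 - 9}{-10 + \frac{-1 - 3}{0 + 3}} + 22} = - 423 \sqrt{- \frac{13}{-10 - \frac{4}{3}} + 22} = - 423 \sqrt{- \frac{13}{- \frac{34}{3}} + 22} = - 423 \sqrt{\left(-13\right) \left(- \frac{3}{34}\right) + 22} = - 423 \sqrt{\frac{39}{34} + 22} = - 423 \sqrt{\frac{787}{34}} = - 423 \frac{\sqrt{26758}}{34} = - \frac{423 \sqrt{26758}}{34}$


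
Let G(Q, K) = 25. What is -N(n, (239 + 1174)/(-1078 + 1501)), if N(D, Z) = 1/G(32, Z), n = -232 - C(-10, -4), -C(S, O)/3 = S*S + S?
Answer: -1/25 ≈ -0.040000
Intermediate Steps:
C(S, O) = -3*S - 3*S**2 (C(S, O) = -3*(S*S + S) = -3*(S**2 + S) = -3*(S + S**2) = -3*S - 3*S**2)
n = 38 (n = -232 - (-3)*(-10)*(1 - 10) = -232 - (-3)*(-10)*(-9) = -232 - 1*(-270) = -232 + 270 = 38)
N(D, Z) = 1/25
-N(n, (239 + 1174)/(-1078 + 1501)) = -1*1/25 = -1/25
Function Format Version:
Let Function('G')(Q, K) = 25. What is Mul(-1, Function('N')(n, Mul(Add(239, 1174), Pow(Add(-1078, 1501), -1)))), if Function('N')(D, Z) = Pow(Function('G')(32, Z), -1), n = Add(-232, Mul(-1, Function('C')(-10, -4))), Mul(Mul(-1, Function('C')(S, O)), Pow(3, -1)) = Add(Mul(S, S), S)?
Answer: Rational(-1, 25) ≈ -0.040000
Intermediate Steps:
Function('C')(S, O) = Add(Mul(-3, S), Mul(-3, Pow(S, 2))) (Function('C')(S, O) = Mul(-3, Add(Mul(S, S), S)) = Mul(-3, Add(Pow(S, 2), S)) = Mul(-3, Add(S, Pow(S, 2))) = Add(Mul(-3, S), Mul(-3, Pow(S, 2))))
n = 38 (n = Add(-232, Mul(-1, Mul(-3, -10, Add(1, -10)))) = Add(-232, Mul(-1, Mul(-3, -10, -9))) = Add(-232, Mul(-1, -270)) = Add(-232, 270) = 38)
Function('N')(D, Z) = Rational(1, 25) (Function('N')(D, Z) = Pow(25, -1) = Rational(1, 25))
Mul(-1, Function('N')(n, Mul(Add(239, 1174), Pow(Add(-1078, 1501), -1)))) = Mul(-1, Rational(1, 25)) = Rational(-1, 25)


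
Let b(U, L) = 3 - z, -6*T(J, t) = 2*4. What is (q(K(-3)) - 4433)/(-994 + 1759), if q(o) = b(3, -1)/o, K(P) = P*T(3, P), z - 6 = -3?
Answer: -4433/765 ≈ -5.7948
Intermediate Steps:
z = 3 (z = 6 - 3 = 3)
T(J, t) = -4/3
b(U, L) = 0 (b(U, L) = 3 - 1*3 = 3 - 3 = 0)
K(P) = -4*P/3 (K(P) = P*(-4/3) = -4*P/3)
q(o) = 0 (q(o) = 0/o = 0)
(q(K(-3)) - 4433)/(-994 + 1759) = (0 - 4433)/(-994 + 1759) = -4433/765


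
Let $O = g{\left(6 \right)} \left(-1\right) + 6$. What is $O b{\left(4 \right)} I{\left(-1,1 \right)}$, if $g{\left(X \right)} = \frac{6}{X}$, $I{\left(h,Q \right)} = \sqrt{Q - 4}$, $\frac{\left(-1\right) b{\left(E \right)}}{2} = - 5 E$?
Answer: $200 i \sqrt{3} \approx 346.41 i$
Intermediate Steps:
$b{\left(E \right)} = 10 E$ ($b{\left(E \right)} = - 2 \left(- 5 E\right) = 10 E$)
$I{\left(h,Q \right)} = \sqrt{-4 + Q}$
$O = 5$ ($O = \frac{6}{6} \left(-1\right) + 6 = 6 \cdot \frac{1}{6} \left(-1\right) + 6 = 1 \left(-1\right) + 6 = -1 + 6 = 5$)
$O b{\left(4 \right)} I{\left(-1,1 \right)} = 5 \cdot 10 \cdot 4 \sqrt{-4 + 1} = 5 \cdot 40 \sqrt{-3} = 200 i \sqrt{3}$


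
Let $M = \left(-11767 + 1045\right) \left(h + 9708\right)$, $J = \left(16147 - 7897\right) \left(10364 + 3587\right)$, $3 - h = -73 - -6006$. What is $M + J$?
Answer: $74588034$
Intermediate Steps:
$h = -5930$ ($h = 3 - \left(-73 - -6006\right) = 3 - \left(-73 + 6006\right) = 3 - 5933 = -5930$)
$J = 115095750$ ($J = 8250 \cdot 13951 = 115095750$)
$M = -40507716$ ($M = \left(-11767 + 1045\right) \left(-5930 + 9708\right) = \left(-10722\right) 3778 = -40507716$)
$M + J = -40507716 + 115095750 = 74588034$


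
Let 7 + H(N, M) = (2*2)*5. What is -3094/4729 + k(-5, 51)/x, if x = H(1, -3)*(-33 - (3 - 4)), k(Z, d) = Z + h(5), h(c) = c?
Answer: -3094/4729 ≈ -0.65426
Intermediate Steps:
H(N, M) = 13 (H(N, M) = -7 + (2*2)*5 = -7 + 4*5 = -7 + 20 = 13)
k(Z, d) = 5 + Z (k(Z, d) = Z + 5 = 5 + Z)
x = -416 (x = 13*(-33 - (3 - 4)) = 13*(-33 - 1*(-1)) = 13*(-33 + 1) = 13*(-32) = -416)
-3094/4729 + k(-5, 51)/x = -3094/4729 + (5 - 5)/(-416) = -3094*1/4729 + 0*(-1/416) = -3094/4729 + 0 = -3094/4729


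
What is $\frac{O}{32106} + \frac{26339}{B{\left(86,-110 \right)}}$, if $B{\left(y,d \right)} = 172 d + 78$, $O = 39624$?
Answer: $- \frac{16507421}{100823542} \approx -0.16373$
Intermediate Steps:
$B{\left(y,d \right)} = 78 + 172 d$
$\frac{O}{32106} + \frac{26339}{B{\left(86,-110 \right)}} = \frac{39624}{32106} + \frac{26339}{78 + 172 \left(-110\right)} = 39624 \cdot \frac{1}{32106} + \frac{26339}{78 - 18920} = \frac{6604}{5351} + \frac{26339}{-18842} = \frac{6604}{5351} + 26339 \left(- \frac{1}{18842}\right) = \frac{6604}{5351} - \frac{26339}{18842} = - \frac{16507421}{100823542}$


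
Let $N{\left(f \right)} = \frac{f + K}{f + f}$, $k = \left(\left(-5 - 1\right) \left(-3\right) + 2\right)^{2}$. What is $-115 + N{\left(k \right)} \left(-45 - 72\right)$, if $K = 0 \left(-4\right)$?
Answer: $- \frac{347}{2} \approx -173.5$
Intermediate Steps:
$K = 0$
$k = 400$ ($k = \left(\left(-6\right) \left(-3\right) + 2\right)^{2} = \left(18 + 2\right)^{2} = 20^{2} = 400$)
$N{\left(f \right)} = \frac{1}{2}$ ($N{\left(f \right)} = \frac{f + 0}{f + f} = \frac{f}{2 f} = f \frac{1}{2 f} = \frac{1}{2}$)
$-115 + N{\left(k \right)} \left(-45 - 72\right) = -115 + \frac{-45 - 72}{2} = -115 + \frac{1}{2} \left(-117\right) = -115 - \frac{117}{2} = - \frac{347}{2}$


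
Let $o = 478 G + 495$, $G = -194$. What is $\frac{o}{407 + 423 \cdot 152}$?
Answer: $- \frac{92237}{64703} \approx -1.4255$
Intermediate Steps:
$o = -92237$ ($o = 478 \left(-194\right) + 495 = -92732 + 495 = -92237$)
$\frac{o}{407 + 423 \cdot 152} = - \frac{92237}{407 + 423 \cdot 152} = - \frac{92237}{407 + 64296} = - \frac{92237}{64703}$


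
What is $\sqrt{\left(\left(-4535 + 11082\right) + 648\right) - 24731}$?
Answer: $8 i \sqrt{274} \approx 132.42 i$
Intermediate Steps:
$\sqrt{\left(\left(-4535 + 11082\right) + 648\right) - 24731} = \sqrt{\left(6547 + 648\right) - 24731} = \sqrt{7195 - 24731} = \sqrt{-17536} = 8 i \sqrt{274}$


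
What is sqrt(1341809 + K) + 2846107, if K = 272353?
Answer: 2846107 + sqrt(1614162) ≈ 2.8474e+6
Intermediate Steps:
sqrt(1341809 + K) + 2846107 = sqrt(1341809 + 272353) + 2846107 = sqrt(1614162) + 2846107 = 2846107 + sqrt(1614162)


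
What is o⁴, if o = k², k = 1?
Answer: 1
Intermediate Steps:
o = 1 (o = 1² = 1)
o⁴ = 1⁴ = 1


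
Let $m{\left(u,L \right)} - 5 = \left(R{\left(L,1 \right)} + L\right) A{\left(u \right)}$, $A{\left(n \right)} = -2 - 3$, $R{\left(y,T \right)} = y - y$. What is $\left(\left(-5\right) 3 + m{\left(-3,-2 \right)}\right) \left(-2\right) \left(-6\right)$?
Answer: $0$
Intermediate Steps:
$R{\left(y,T \right)} = 0$
$A{\left(n \right)} = -5$ ($A{\left(n \right)} = -2 - 3 = -5$)
$m{\left(u,L \right)} = 5 - 5 L$ ($m{\left(u,L \right)} = 5 + \left(0 + L\right) \left(-5\right) = 5 + L \left(-5\right) = 5 - 5 L$)
$\left(\left(-5\right) 3 + m{\left(-3,-2 \right)}\right) \left(-2\right) \left(-6\right) = \left(\left(-5\right) 3 + \left(5 - -10\right)\right) \left(-2\right) \left(-6\right) = \left(-15 + \left(5 + 10\right)\right) \left(-2\right) \left(-6\right) = \left(-15 + 15\right) \left(-2\right) \left(-6\right) = 0 \left(-2\right) \left(-6\right) = 0 \left(-6\right) = 0$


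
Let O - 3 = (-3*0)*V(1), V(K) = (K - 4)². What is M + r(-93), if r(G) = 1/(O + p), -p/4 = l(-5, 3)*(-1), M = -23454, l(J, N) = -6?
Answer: -492535/21 ≈ -23454.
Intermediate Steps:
V(K) = (-4 + K)²
p = -24 (p = -(-24)*(-1) = -4*6 = -24)
O = 3 (O = 3 + (-3*0)*(-4 + 1)² = 3 + 0*(-3)² = 3 + 0*9 = 3 + 0 = 3)
r(G) = -1/21 (r(G) = 1/(3 - 24) = 1/(-21) = -1/21)
M + r(-93) = -23454 - 1/21 = -492535/21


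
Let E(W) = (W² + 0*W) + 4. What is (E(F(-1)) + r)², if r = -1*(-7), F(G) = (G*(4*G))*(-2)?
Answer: 5625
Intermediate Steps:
F(G) = -8*G² (F(G) = (4*G²)*(-2) = -8*G²)
E(W) = 4 + W² (E(W) = (W² + 0) + 4 = W² + 4 = 4 + W²)
r = 7
(E(F(-1)) + r)² = ((4 + (-8*(-1)²)²) + 7)² = ((4 + (-8*1)²) + 7)² = ((4 + (-8)²) + 7)² = ((4 + 64) + 7)² = (68 + 7)² = 75² = 5625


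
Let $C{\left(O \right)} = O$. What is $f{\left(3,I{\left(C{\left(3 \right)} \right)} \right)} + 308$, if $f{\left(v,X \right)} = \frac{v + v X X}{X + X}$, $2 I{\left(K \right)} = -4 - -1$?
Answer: $\frac{1219}{4} \approx 304.75$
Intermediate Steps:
$I{\left(K \right)} = - \frac{3}{2}$ ($I{\left(K \right)} = \frac{-4 - -1}{2} = \frac{-4 + 1}{2} = \frac{1}{2} \left(-3\right) = - \frac{3}{2}$)
$f{\left(v,X \right)} = \frac{v + v X^{2}}{2 X}$ ($f{\left(v,X \right)} = \frac{v + X v X}{2 X} = \left(v + v X^{2}\right) \frac{1}{2 X} = \frac{v + v X^{2}}{2 X}$)
$f{\left(3,I{\left(C{\left(3 \right)} \right)} \right)} + 308 = \frac{1}{2} \cdot 3 \frac{1}{- \frac{3}{2}} \left(1 + \left(- \frac{3}{2}\right)^{2}\right) + 308 = \frac{1}{2} \cdot 3 \left(- \frac{2}{3}\right) \left(1 + \frac{9}{4}\right) + 308 = \frac{1}{2} \cdot 3 \left(- \frac{2}{3}\right) \frac{13}{4} + 308 = - \frac{13}{4} + 308 = \frac{1219}{4}$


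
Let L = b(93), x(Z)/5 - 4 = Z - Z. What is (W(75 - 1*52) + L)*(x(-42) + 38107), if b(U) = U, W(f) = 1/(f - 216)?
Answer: 684303396/193 ≈ 3.5456e+6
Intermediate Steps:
W(f) = 1/(-216 + f)
x(Z) = 20 (x(Z) = 20 + 5*(Z - Z) = 20 + 5*0 = 20 + 0 = 20)
L = 93
(W(75 - 1*52) + L)*(x(-42) + 38107) = (1/(-216 + (75 - 1*52)) + 93)*(20 + 38107) = (1/(-216 + (75 - 52)) + 93)*38127 = (1/(-216 + 23) + 93)*38127 = (1/(-193) + 93)*38127 = (-1/193 + 93)*38127 = (17948/193)*38127 = 684303396/193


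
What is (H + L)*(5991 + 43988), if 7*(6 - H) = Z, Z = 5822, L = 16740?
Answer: 5567660600/7 ≈ 7.9538e+8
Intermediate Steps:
H = -5780/7 (H = 6 - ⅐*5822 = 6 - 5822/7 = -5780/7 ≈ -825.71)
(H + L)*(5991 + 43988) = (-5780/7 + 16740)*(5991 + 43988) = (111400/7)*49979 = 5567660600/7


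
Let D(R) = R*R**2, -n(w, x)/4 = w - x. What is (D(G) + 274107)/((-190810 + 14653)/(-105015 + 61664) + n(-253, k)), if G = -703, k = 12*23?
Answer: -15049508601820/91906873 ≈ -1.6375e+5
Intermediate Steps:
k = 276
n(w, x) = -4*w + 4*x (n(w, x) = -4*(w - x) = -4*w + 4*x)
D(R) = R**3
(D(G) + 274107)/((-190810 + 14653)/(-105015 + 61664) + n(-253, k)) = ((-703)**3 + 274107)/((-190810 + 14653)/(-105015 + 61664) + (-4*(-253) + 4*276)) = (-347428927 + 274107)/(-176157/(-43351) + (1012 + 1104)) = -347154820/(-176157*(-1/43351) + 2116) = -347154820/(176157/43351 + 2116) = -347154820/91906873/43351 = -347154820*43351/91906873 = -15049508601820/91906873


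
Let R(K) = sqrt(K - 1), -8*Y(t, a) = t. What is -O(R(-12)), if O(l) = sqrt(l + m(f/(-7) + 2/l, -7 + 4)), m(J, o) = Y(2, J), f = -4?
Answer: -sqrt(-1 + 4*I*sqrt(13))/2 ≈ -1.297 - 1.39*I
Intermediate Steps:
Y(t, a) = -t/8
m(J, o) = -1/4 (m(J, o) = -1/8*2 = -1/4)
R(K) = sqrt(-1 + K)
O(l) = sqrt(-1/4 + l) (O(l) = sqrt(l - 1/4) = sqrt(-1/4 + l))
-O(R(-12)) = -sqrt(-1 + 4*sqrt(-1 - 12))/2 = -sqrt(-1 + 4*sqrt(-13))/2 = -sqrt(-1 + 4*(I*sqrt(13)))/2 = -sqrt(-1 + 4*I*sqrt(13))/2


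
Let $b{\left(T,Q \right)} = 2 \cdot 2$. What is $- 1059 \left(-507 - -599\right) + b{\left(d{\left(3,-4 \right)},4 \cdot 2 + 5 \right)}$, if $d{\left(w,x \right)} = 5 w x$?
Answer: $-97424$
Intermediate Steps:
$d{\left(w,x \right)} = 5 w x$
$b{\left(T,Q \right)} = 4$
$- 1059 \left(-507 - -599\right) + b{\left(d{\left(3,-4 \right)},4 \cdot 2 + 5 \right)} = - 1059 \left(-507 - -599\right) + 4 = - 1059 \left(-507 + 599\right) + 4 = \left(-1059\right) 92 + 4 = -97428 + 4 = -97424$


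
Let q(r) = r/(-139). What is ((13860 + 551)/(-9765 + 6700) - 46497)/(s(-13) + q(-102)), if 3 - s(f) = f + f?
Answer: -19811352524/12667645 ≈ -1563.9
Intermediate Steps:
s(f) = 3 - 2*f (s(f) = 3 - (f + f) = 3 - 2*f)
q(r) = -r/139 (q(r) = r*(-1/139) = -r/139)
((13860 + 551)/(-9765 + 6700) - 46497)/(s(-13) + q(-102)) = ((13860 + 551)/(-9765 + 6700) - 46497)/((3 - 2*(-13)) - 1/139*(-102)) = (14411/(-3065) - 46497)/((3 + 26) + 102/139) = (14411*(-1/3065) - 46497)/(29 + 102/139) = (-14411/3065 - 46497)/(4133/139) = -142527716/3065*139/4133 = -19811352524/12667645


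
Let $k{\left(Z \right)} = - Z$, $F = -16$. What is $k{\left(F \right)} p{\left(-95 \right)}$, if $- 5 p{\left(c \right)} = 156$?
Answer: $- \frac{2496}{5} \approx -499.2$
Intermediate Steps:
$p{\left(c \right)} = - \frac{156}{5}$ ($p{\left(c \right)} = \left(- \frac{1}{5}\right) 156 = - \frac{156}{5}$)
$k{\left(F \right)} p{\left(-95 \right)} = \left(-1\right) \left(-16\right) \left(- \frac{156}{5}\right) = 16 \left(- \frac{156}{5}\right) = - \frac{2496}{5}$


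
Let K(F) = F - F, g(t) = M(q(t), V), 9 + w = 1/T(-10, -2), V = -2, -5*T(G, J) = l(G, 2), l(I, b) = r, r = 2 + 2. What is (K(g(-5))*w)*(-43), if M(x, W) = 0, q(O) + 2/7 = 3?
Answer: 0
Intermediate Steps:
r = 4
l(I, b) = 4
T(G, J) = -⅘ (T(G, J) = -⅕*4 = -⅘)
q(O) = 19/7 (q(O) = -2/7 + 3 = 19/7)
w = -41/4 (w = -9 + 1/(-⅘) = -9 - 5/4 = -41/4 ≈ -10.250)
g(t) = 0
K(F) = 0
(K(g(-5))*w)*(-43) = (0*(-41/4))*(-43) = 0*(-43) = 0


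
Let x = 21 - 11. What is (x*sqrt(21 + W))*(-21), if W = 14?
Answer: -210*sqrt(35) ≈ -1242.4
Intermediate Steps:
x = 10
(x*sqrt(21 + W))*(-21) = (10*sqrt(21 + 14))*(-21) = (10*sqrt(35))*(-21) = -210*sqrt(35)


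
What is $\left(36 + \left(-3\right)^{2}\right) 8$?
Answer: $360$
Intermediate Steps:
$\left(36 + \left(-3\right)^{2}\right) 8 = \left(36 + 9\right) 8 = 45 \cdot 8 = 360$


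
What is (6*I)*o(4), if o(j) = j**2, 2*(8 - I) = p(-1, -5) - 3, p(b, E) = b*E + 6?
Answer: 384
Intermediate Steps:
p(b, E) = 6 + E*b (p(b, E) = E*b + 6 = 6 + E*b)
I = 4 (I = 8 - ((6 - 5*(-1)) - 3)/2 = 8 - ((6 + 5) - 3)/2 = 8 - (11 - 3)/2 = 8 - 1/2*8 = 8 - 4 = 4)
(6*I)*o(4) = (6*4)*4**2 = 24*16 = 384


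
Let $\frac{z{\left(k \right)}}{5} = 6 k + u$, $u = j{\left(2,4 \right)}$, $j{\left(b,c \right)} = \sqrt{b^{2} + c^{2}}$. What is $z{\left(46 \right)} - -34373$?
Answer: $35753 + 10 \sqrt{5} \approx 35775.0$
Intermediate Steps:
$u = 2 \sqrt{5}$ ($u = \sqrt{2^{2} + 4^{2}} = \sqrt{4 + 16} = \sqrt{20} = 2 \sqrt{5} \approx 4.4721$)
$z{\left(k \right)} = 10 \sqrt{5} + 30 k$ ($z{\left(k \right)} = 5 \left(6 k + 2 \sqrt{5}\right) = 5 \left(2 \sqrt{5} + 6 k\right) = 10 \sqrt{5} + 30 k$)
$z{\left(46 \right)} - -34373 = \left(10 \sqrt{5} + 30 \cdot 46\right) - -34373 = \left(10 \sqrt{5} + 1380\right) + 34373 = \left(1380 + 10 \sqrt{5}\right) + 34373 = 35753 + 10 \sqrt{5}$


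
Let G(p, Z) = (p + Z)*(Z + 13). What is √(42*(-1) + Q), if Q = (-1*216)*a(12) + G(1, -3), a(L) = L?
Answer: I*√2654 ≈ 51.517*I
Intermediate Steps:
G(p, Z) = (13 + Z)*(Z + p) (G(p, Z) = (Z + p)*(13 + Z) = (13 + Z)*(Z + p))
Q = -2612 (Q = -1*216*12 + ((-3)² + 13*(-3) + 13*1 - 3*1) = -216*12 + (9 - 39 + 13 - 3) = -2592 - 20 = -2612)
√(42*(-1) + Q) = √(42*(-1) - 2612) = √(-42 - 2612) = √(-2654) = I*√2654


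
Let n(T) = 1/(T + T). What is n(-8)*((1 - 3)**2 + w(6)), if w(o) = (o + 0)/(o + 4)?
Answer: -23/80 ≈ -0.28750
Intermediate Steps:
n(T) = 1/(2*T)
w(o) = o/(4 + o)
n(-8)*((1 - 3)**2 + w(6)) = ((1/2)/(-8))*((1 - 3)**2 + 6/(4 + 6)) = ((1/2)*(-1/8))*((-2)**2 + 6/10) = -(4 + 6*(1/10))/16 = -(4 + 3/5)/16 = -1/16*23/5 = -23/80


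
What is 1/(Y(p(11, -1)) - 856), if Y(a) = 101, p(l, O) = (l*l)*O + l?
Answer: -1/755 ≈ -0.0013245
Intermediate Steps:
p(l, O) = l + O*l² (p(l, O) = l²*O + l = O*l² + l = l + O*l²)
1/(Y(p(11, -1)) - 856) = 1/(101 - 856) = 1/(-755) = -1/755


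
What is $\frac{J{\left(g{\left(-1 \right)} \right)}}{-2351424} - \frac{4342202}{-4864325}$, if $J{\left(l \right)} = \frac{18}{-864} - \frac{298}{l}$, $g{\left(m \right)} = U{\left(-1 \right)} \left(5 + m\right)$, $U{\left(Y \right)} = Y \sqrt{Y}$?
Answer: $\frac{490097188655429}{549028346342400} + \frac{149 i}{4702848} \approx 0.89266 + 3.1683 \cdot 10^{-5} i$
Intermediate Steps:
$U{\left(Y \right)} = Y^{\frac{3}{2}}$
$g{\left(m \right)} = - i \left(5 + m\right)$ ($g{\left(m \right)} = \left(-1\right)^{\frac{3}{2}} \left(5 + m\right) = - i \left(5 + m\right)$)
$J{\left(l \right)} = - \frac{1}{48} - \frac{298}{l}$ ($J{\left(l \right)} = 18 \left(- \frac{1}{864}\right) - \frac{298}{l} = - \frac{1}{48} - \frac{298}{l}$)
$\frac{J{\left(g{\left(-1 \right)} \right)}}{-2351424} - \frac{4342202}{-4864325} = \frac{\frac{1}{48} \frac{1}{i \left(-5 - -1\right)} \left(-14304 - i \left(-5 - -1\right)\right)}{-2351424} - \frac{4342202}{-4864325} = \frac{-14304 - i \left(-5 + 1\right)}{48 i \left(-5 + 1\right)} \left(- \frac{1}{2351424}\right) - - \frac{4342202}{4864325} = \frac{-14304 - i \left(-4\right)}{48 i \left(-4\right)} \left(- \frac{1}{2351424}\right) + \frac{4342202}{4864325} = \frac{-14304 - - 4 i}{48 \left(- 4 i\right)} \left(- \frac{1}{2351424}\right) + \frac{4342202}{4864325} = \frac{\frac{i}{4} \left(-14304 + 4 i\right)}{48} \left(- \frac{1}{2351424}\right) + \frac{4342202}{4864325} = \frac{i \left(-14304 + 4 i\right)}{192} \left(- \frac{1}{2351424}\right) + \frac{4342202}{4864325} = - \frac{i \left(-14304 + 4 i\right)}{451473408} + \frac{4342202}{4864325} = \frac{4342202}{4864325} - \frac{i \left(-14304 + 4 i\right)}{451473408}$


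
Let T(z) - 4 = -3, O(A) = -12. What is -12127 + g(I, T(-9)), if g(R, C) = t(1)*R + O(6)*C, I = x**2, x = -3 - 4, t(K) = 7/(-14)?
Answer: -24327/2 ≈ -12164.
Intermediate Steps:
t(K) = -1/2 (t(K) = 7*(-1/14) = -1/2)
T(z) = 1 (T(z) = 4 - 3 = 1)
x = -7
I = 49 (I = (-7)**2 = 49)
g(R, C) = -12*C - R/2 (g(R, C) = -R/2 - 12*C = -12*C - R/2)
-12127 + g(I, T(-9)) = -12127 + (-12*1 - 1/2*49) = -12127 + (-12 - 49/2) = -12127 - 73/2 = -24327/2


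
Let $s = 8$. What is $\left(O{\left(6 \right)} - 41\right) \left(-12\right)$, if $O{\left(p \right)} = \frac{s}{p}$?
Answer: $476$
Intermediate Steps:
$O{\left(p \right)} = \frac{8}{p}$
$\left(O{\left(6 \right)} - 41\right) \left(-12\right) = \left(\frac{8}{6} - 41\right) \left(-12\right) = \left(8 \cdot \frac{1}{6} - 41\right) \left(-12\right) = \left(\frac{4}{3} - 41\right) \left(-12\right) = \left(- \frac{119}{3}\right) \left(-12\right) = 476$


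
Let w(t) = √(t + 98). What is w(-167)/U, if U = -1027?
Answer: -I*√69/1027 ≈ -0.0080882*I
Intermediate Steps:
w(t) = √(98 + t)
w(-167)/U = √(98 - 167)/(-1027) = √(-69)*(-1/1027) = (I*√69)*(-1/1027) = -I*√69/1027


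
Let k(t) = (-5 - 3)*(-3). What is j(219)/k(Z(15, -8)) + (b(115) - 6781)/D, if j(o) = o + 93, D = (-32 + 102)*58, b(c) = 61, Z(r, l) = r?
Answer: 329/29 ≈ 11.345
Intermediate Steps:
D = 4060 (D = 70*58 = 4060)
k(t) = 24 (k(t) = -8*(-3) = 24)
j(o) = 93 + o
j(219)/k(Z(15, -8)) + (b(115) - 6781)/D = (93 + 219)/24 + (61 - 6781)/4060 = 312*(1/24) - 6720*1/4060 = 13 - 48/29 = 329/29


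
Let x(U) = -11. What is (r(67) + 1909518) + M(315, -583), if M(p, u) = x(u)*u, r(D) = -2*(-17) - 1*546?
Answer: 1915419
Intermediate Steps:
r(D) = -512 (r(D) = 34 - 546 = -512)
M(p, u) = -11*u
(r(67) + 1909518) + M(315, -583) = (-512 + 1909518) - 11*(-583) = 1909006 + 6413 = 1915419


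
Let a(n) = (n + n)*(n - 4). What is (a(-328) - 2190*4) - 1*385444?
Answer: -176412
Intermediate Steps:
a(n) = 2*n*(-4 + n) (a(n) = (2*n)*(-4 + n) = 2*n*(-4 + n))
(a(-328) - 2190*4) - 1*385444 = (2*(-328)*(-4 - 328) - 2190*4) - 1*385444 = (2*(-328)*(-332) - 8760) - 385444 = (217792 - 8760) - 385444 = 209032 - 385444 = -176412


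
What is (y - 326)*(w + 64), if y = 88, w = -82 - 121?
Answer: 33082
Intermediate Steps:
w = -203
(y - 326)*(w + 64) = (88 - 326)*(-203 + 64) = -238*(-139) = 33082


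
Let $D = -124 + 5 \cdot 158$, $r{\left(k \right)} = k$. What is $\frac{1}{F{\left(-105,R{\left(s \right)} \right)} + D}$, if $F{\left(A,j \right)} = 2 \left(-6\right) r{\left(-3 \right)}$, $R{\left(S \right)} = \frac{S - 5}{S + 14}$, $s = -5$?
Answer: $\frac{1}{702} \approx 0.0014245$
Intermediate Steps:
$R{\left(S \right)} = \frac{-5 + S}{14 + S}$
$F{\left(A,j \right)} = 36$ ($F{\left(A,j \right)} = 2 \left(-6\right) \left(-3\right) = \left(-12\right) \left(-3\right) = 36$)
$D = 666$ ($D = -124 + 790 = 666$)
$\frac{1}{F{\left(-105,R{\left(s \right)} \right)} + D} = \frac{1}{36 + 666} = \frac{1}{702}$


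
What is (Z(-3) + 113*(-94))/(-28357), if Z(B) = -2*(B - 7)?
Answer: 10602/28357 ≈ 0.37388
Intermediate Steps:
Z(B) = 14 - 2*B (Z(B) = -2*(-7 + B) = 14 - 2*B)
(Z(-3) + 113*(-94))/(-28357) = ((14 - 2*(-3)) + 113*(-94))/(-28357) = ((14 + 6) - 10622)*(-1/28357) = (20 - 10622)*(-1/28357) = -10602*(-1/28357) = 10602/28357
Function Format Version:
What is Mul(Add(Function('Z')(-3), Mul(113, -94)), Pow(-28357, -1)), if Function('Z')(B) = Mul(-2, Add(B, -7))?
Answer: Rational(10602, 28357) ≈ 0.37388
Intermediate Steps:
Function('Z')(B) = Add(14, Mul(-2, B)) (Function('Z')(B) = Mul(-2, Add(-7, B)) = Add(14, Mul(-2, B)))
Mul(Add(Function('Z')(-3), Mul(113, -94)), Pow(-28357, -1)) = Mul(Add(Add(14, Mul(-2, -3)), Mul(113, -94)), Pow(-28357, -1)) = Mul(Add(Add(14, 6), -10622), Rational(-1, 28357)) = Mul(Add(20, -10622), Rational(-1, 28357)) = Mul(-10602, Rational(-1, 28357)) = Rational(10602, 28357)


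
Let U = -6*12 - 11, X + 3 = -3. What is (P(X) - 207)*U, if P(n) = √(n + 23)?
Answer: 17181 - 83*√17 ≈ 16839.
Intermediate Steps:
X = -6 (X = -3 - 3 = -6)
U = -83 (U = -72 - 11 = -83)
P(n) = √(23 + n)
(P(X) - 207)*U = (√(23 - 6) - 207)*(-83) = (√17 - 207)*(-83) = (-207 + √17)*(-83) = 17181 - 83*√17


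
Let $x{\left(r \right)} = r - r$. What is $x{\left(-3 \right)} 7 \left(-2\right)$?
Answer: $0$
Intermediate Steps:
$x{\left(r \right)} = 0$
$x{\left(-3 \right)} 7 \left(-2\right) = 0 \cdot 7 \left(-2\right) = 0 \left(-2\right) = 0$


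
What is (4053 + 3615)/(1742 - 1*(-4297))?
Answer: 852/671 ≈ 1.2697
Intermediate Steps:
(4053 + 3615)/(1742 - 1*(-4297)) = 7668/(1742 + 4297) = 7668/6039 = 7668*(1/6039) = 852/671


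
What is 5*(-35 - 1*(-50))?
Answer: 75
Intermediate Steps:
5*(-35 - 1*(-50)) = 5*(-35 + 50) = 5*15 = 75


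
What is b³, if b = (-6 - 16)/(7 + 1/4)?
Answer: -681472/24389 ≈ -27.942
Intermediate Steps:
b = -88/29 (b = -22/(7 + ¼) = -22/29/4 = -22*4/29 = -88/29 ≈ -3.0345)
b³ = (-88/29)³ = -681472/24389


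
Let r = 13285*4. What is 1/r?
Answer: 1/53140 ≈ 1.8818e-5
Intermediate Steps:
r = 53140
1/r = 1/53140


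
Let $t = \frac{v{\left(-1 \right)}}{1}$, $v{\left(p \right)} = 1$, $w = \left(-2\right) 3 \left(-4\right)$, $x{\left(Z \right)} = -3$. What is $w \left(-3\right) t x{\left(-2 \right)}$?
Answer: $216$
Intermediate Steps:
$w = 24$ ($w = \left(-6\right) \left(-4\right) = 24$)
$t = 1$ ($t = 1 \cdot 1^{-1} = 1 \cdot 1 = 1$)
$w \left(-3\right) t x{\left(-2 \right)} = 24 \left(-3\right) 1 \left(-3\right) = \left(-72\right) 1 \left(-3\right) = \left(-72\right) \left(-3\right) = 216$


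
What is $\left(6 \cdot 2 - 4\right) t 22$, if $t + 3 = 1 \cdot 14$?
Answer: $1936$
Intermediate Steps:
$t = 11$ ($t = -3 + 1 \cdot 14 = -3 + 14 = 11$)
$\left(6 \cdot 2 - 4\right) t 22 = \left(6 \cdot 2 - 4\right) 11 \cdot 22 = \left(12 - 4\right) 11 \cdot 22 = 8 \cdot 11 \cdot 22 = 88 \cdot 22 = 1936$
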